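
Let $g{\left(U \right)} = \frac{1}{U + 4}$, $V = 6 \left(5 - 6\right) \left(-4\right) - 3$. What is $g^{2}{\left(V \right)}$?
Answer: $\frac{1}{625} \approx 0.0016$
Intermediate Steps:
$V = 21$ ($V = 6 \left(5 - 6\right) \left(-4\right) - 3 = 6 \left(\left(-1\right) \left(-4\right)\right) - 3 = 6 \cdot 4 - 3 = 24 - 3 = 21$)
$g{\left(U \right)} = \frac{1}{4 + U}$
$g^{2}{\left(V \right)} = \left(\frac{1}{4 + 21}\right)^{2} = \left(\frac{1}{25}\right)^{2} = \frac{1}{625}$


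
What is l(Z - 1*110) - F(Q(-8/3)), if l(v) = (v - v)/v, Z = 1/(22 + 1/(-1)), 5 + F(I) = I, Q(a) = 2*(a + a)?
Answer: 47/3 ≈ 15.667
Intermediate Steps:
Q(a) = 4*a (Q(a) = 2*(2*a) = 4*a)
F(I) = -5 + I
Z = 1/21 (Z = 1/(22 - 1) = 1/21 ≈ 0.047619)
l(v) = 0 (l(v) = 0/v = 0)
l(Z - 1*110) - F(Q(-8/3)) = 0 - (-5 + 4*(-8/3)) = 0 - (-5 - 32/3) = 0 - 1*(-47/3) = 0 + 47/3 = 47/3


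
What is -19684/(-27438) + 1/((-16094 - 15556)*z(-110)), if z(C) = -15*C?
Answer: 171324610427/238813492500 ≈ 0.71740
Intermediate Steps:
-19684/(-27438) + 1/((-16094 - 15556)*z(-110)) = -19684/(-27438) + 1/((-16094 - 15556)*((-15*(-110)))) = -19684*(-1/27438) + 1/(-31650*1650) = 9842/13719 - 1/31650*1/1650 = 9842/13719 - 1/52222500 = 171324610427/238813492500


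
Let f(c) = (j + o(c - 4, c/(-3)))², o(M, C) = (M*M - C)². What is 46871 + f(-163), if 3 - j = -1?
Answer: 48621586159911271255/81 ≈ 6.0027e+17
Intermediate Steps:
j = 4 (j = 3 - 1*(-1) = 3 + 1 = 4)
o(M, C) = (M² - C)²
f(c) = (4 + (-(-4 + c)² - c/3)²)² (f(c) = (4 + (c/(-3) - (c - 4)²)²)² = (4 + (c*(-⅓) - (-4 + c)²)²)² = (4 + (-c/3 - (-4 + c)²)²)² = (4 + (-(-4 + c)² - c/3)²)²)
46871 + f(-163) = 46871 + (36 + (-163 + 3*(-4 - 163)²)²)²/81 = 46871 + (36 + (-163 + 3*(-167)²)²)²/81 = 46871 + (36 + (-163 + 3*27889)²)²/81 = 46871 + (36 + (-163 + 83667)²)²/81 = 46871 + (36 + 83504²)²/81 = 46871 + (36 + 6972918016)²/81 = 46871 + (1/81)*6972918052² = 46871 + (1/81)*48621586159907474704 = 46871 + 48621586159907474704/81 = 48621586159911271255/81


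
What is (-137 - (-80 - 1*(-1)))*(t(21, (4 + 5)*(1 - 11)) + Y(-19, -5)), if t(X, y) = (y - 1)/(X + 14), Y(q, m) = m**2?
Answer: -6496/5 ≈ -1299.2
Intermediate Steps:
t(X, y) = (-1 + y)/(14 + X)
(-137 - (-80 - 1*(-1)))*(t(21, (4 + 5)*(1 - 11)) + Y(-19, -5)) = (-137 - (-80 - 1*(-1)))*((-1 + (4 + 5)*(1 - 11))/(14 + 21) + (-5)**2) = (-137 - (-80 + 1))*((-1 + 9*(-10))/35 + 25) = (-137 - 1*(-79))*((-1 - 90)/35 + 25) = (-137 + 79)*((1/35)*(-91) + 25) = -58*(-13/5 + 25) = -58*112/5 = -6496/5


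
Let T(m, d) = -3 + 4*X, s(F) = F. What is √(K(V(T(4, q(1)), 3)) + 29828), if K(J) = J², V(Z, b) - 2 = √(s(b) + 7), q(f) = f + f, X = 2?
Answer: √(29842 + 4*√10) ≈ 172.78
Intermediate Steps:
q(f) = 2*f
T(m, d) = 5 (T(m, d) = -3 + 4*2 = -3 + 8 = 5)
V(Z, b) = 2 + √(7 + b) (V(Z, b) = 2 + √(b + 7) = 2 + √(7 + b))
√(K(V(T(4, q(1)), 3)) + 29828) = √((2 + √(7 + 3))² + 29828) = √((2 + √10)² + 29828) = √(29828 + (2 + √10)²)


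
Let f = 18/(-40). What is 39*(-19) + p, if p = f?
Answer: -14829/20 ≈ -741.45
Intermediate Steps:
f = -9/20 (f = 18*(-1/40) = -9/20 ≈ -0.45000)
p = -9/20 ≈ -0.45000
39*(-19) + p = 39*(-19) - 9/20 = -741 - 9/20 = -14829/20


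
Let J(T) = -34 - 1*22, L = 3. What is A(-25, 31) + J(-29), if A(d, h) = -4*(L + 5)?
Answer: -88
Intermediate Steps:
A(d, h) = -32 (A(d, h) = -4*(3 + 5) = -4*8 = -32)
J(T) = -56 (J(T) = -34 - 22 = -56)
A(-25, 31) + J(-29) = -32 - 56 = -88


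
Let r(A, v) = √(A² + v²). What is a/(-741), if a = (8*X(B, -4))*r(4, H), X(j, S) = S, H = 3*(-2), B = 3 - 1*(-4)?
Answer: 64*√13/741 ≈ 0.31141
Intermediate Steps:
B = 7 (B = 3 + 4 = 7)
H = -6
a = -64*√13 (a = (8*(-4))*√(4² + (-6)²) = -32*√(16 + 36) = -64*√13 ≈ -230.76)
a/(-741) = -64*√13/(-741) = -64*√13*(-1/741) = 64*√13/741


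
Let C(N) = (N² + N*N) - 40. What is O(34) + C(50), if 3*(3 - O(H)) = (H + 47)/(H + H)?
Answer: 337457/68 ≈ 4962.6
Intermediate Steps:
C(N) = -40 + 2*N² (C(N) = (N² + N²) - 40 = 2*N² - 40 = -40 + 2*N²)
O(H) = 3 - (47 + H)/(6*H) (O(H) = 3 - (H + 47)/(3*(H + H)) = 3 - (47 + H)/(3*(2*H)) = 3 - (47 + H)*1/(2*H)/3 = 3 - (47 + H)/(6*H))
O(34) + C(50) = (⅙)*(-47 + 17*34)/34 + (-40 + 2*50²) = (⅙)*(1/34)*(-47 + 578) + (-40 + 2*2500) = (⅙)*(1/34)*531 + (-40 + 5000) = 177/68 + 4960 = 337457/68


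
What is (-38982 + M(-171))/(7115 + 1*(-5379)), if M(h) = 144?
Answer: -19419/868 ≈ -22.372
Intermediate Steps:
(-38982 + M(-171))/(7115 + 1*(-5379)) = (-38982 + 144)/(7115 + 1*(-5379)) = -38838/(7115 - 5379) = -38838/1736 = -38838*1/1736 = -19419/868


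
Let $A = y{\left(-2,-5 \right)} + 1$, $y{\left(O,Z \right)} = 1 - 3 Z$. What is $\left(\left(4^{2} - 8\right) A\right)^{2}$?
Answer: $18496$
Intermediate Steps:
$A = 17$ ($A = \left(1 - -15\right) + 1 = \left(1 + 15\right) + 1 = 16 + 1 = 17$)
$\left(\left(4^{2} - 8\right) A\right)^{2} = \left(\left(4^{2} - 8\right) 17\right)^{2} = \left(\left(16 - 8\right) 17\right)^{2} = \left(8 \cdot 17\right)^{2} = 136^{2} = 18496$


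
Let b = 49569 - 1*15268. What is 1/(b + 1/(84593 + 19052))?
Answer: 103645/3555127146 ≈ 2.9154e-5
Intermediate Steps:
b = 34301 (b = 49569 - 15268 = 34301)
1/(b + 1/(84593 + 19052)) = 1/(34301 + 1/(84593 + 19052)) = 1/(34301 + 1/103645) = 1/(3555127146/103645) = 103645/3555127146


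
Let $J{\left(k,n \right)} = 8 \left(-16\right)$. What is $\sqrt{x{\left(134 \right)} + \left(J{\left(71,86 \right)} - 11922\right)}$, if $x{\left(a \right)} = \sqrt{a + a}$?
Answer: $\sqrt{-12050 + 2 \sqrt{67}} \approx 109.7 i$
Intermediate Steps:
$x{\left(a \right)} = \sqrt{2} \sqrt{a}$ ($x{\left(a \right)} = \sqrt{2 a} = \sqrt{2} \sqrt{a}$)
$J{\left(k,n \right)} = -128$
$\sqrt{x{\left(134 \right)} + \left(J{\left(71,86 \right)} - 11922\right)} = \sqrt{\sqrt{2} \sqrt{134} - 12050} = \sqrt{2 \sqrt{67} - 12050} = \sqrt{-12050 + 2 \sqrt{67}}$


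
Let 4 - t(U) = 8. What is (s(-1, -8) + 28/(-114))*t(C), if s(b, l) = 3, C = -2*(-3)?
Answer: -628/57 ≈ -11.018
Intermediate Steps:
C = 6
t(U) = -4 (t(U) = 4 - 1*8 = 4 - 8 = -4)
(s(-1, -8) + 28/(-114))*t(C) = (3 + 28/(-114))*(-4) = (3 + 28*(-1/114))*(-4) = (3 - 14/57)*(-4) = (157/57)*(-4) = -628/57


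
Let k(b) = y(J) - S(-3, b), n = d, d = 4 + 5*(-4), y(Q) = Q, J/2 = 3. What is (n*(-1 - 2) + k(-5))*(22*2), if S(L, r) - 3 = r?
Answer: 2464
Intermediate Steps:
J = 6 (J = 2*3 = 6)
S(L, r) = 3 + r
d = -16 (d = 4 - 20 = -16)
n = -16
k(b) = 3 - b (k(b) = 6 - (3 + b) = 6 + (-3 - b) = 3 - b)
(n*(-1 - 2) + k(-5))*(22*2) = (-16*(-1 - 2) + (3 - 1*(-5)))*(22*2) = (-16*(-3) + (3 + 5))*44 = (48 + 8)*44 = 56*44 = 2464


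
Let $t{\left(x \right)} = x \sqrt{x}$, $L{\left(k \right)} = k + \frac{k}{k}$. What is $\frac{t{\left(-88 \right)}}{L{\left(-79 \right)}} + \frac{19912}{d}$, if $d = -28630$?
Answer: $- \frac{9956}{14315} + \frac{88 i \sqrt{22}}{39} \approx -0.69549 + 10.583 i$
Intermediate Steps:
$L{\left(k \right)} = 1 + k$ ($L{\left(k \right)} = k + 1 = 1 + k$)
$t{\left(x \right)} = x^{\frac{3}{2}}$
$\frac{t{\left(-88 \right)}}{L{\left(-79 \right)}} + \frac{19912}{d} = \frac{\left(-88\right)^{\frac{3}{2}}}{1 - 79} + \frac{19912}{-28630} = \frac{\left(-176\right) i \sqrt{22}}{-78} + 19912 \left(- \frac{1}{28630}\right) = - 176 i \sqrt{22} \left(- \frac{1}{78}\right) - \frac{9956}{14315} = \frac{88 i \sqrt{22}}{39} - \frac{9956}{14315} = - \frac{9956}{14315} + \frac{88 i \sqrt{22}}{39}$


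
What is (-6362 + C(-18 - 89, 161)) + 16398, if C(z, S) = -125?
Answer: 9911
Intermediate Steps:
(-6362 + C(-18 - 89, 161)) + 16398 = (-6362 - 125) + 16398 = -6487 + 16398 = 9911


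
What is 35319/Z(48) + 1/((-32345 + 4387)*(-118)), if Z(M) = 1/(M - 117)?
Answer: -8039806517483/3299044 ≈ -2.4370e+6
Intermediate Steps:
Z(M) = 1/(-117 + M)
35319/Z(48) + 1/((-32345 + 4387)*(-118)) = 35319/(1/(-117 + 48)) + 1/((-32345 + 4387)*(-118)) = 35319/(1/(-69)) - 1/118/(-27958) = 35319/(-1/69) - 1/27958*(-1/118) = 35319*(-69) + 1/3299044 = -2437011 + 1/3299044 = -8039806517483/3299044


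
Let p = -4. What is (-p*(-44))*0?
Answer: 0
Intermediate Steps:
(-p*(-44))*0 = (-1*(-4)*(-44))*0 = (4*(-44))*0 = -176*0 = 0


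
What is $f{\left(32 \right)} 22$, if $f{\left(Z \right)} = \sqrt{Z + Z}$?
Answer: $176$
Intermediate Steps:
$f{\left(Z \right)} = \sqrt{2} \sqrt{Z}$ ($f{\left(Z \right)} = \sqrt{2 Z} = \sqrt{2} \sqrt{Z}$)
$f{\left(32 \right)} 22 = \sqrt{2} \sqrt{32} \cdot 22 = \sqrt{2} \cdot 4 \sqrt{2} \cdot 22 = 8 \cdot 22 = 176$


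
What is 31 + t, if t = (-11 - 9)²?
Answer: 431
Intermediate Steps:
t = 400 (t = (-20)² = 400)
31 + t = 31 + 400 = 431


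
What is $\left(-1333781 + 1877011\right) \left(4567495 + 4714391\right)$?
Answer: $5042198931780$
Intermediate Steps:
$\left(-1333781 + 1877011\right) \left(4567495 + 4714391\right) = 543230 \cdot 9281886 = 5042198931780$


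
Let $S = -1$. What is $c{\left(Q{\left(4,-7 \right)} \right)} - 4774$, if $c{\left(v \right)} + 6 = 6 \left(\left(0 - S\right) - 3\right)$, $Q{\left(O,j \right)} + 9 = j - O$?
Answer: $-4792$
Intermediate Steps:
$Q{\left(O,j \right)} = -9 + j - O$ ($Q{\left(O,j \right)} = -9 - \left(O - j\right) = -9 + j - O$)
$c{\left(v \right)} = -18$ ($c{\left(v \right)} = -6 + 6 \left(\left(0 - -1\right) - 3\right) = -6 + 6 \left(\left(0 + 1\right) - 3\right) = -6 + 6 \left(1 - 3\right) = -6 + 6 \left(-2\right) = -6 - 12 = -18$)
$c{\left(Q{\left(4,-7 \right)} \right)} - 4774 = -18 - 4774 = -4792$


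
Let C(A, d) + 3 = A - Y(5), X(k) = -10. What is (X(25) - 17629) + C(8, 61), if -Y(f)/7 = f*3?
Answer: -17529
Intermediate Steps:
Y(f) = -21*f (Y(f) = -7*f*3 = -21*f)
C(A, d) = 102 + A (C(A, d) = -3 + (A - (-21)*5) = -3 + (A - 1*(-105)) = -3 + (A + 105) = -3 + (105 + A) = 102 + A)
(X(25) - 17629) + C(8, 61) = (-10 - 17629) + (102 + 8) = -17639 + 110 = -17529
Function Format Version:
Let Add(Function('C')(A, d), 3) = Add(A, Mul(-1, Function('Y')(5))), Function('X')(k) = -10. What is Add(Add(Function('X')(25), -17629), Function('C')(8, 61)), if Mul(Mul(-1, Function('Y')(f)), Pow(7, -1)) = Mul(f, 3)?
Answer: -17529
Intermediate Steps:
Function('Y')(f) = Mul(-21, f) (Function('Y')(f) = Mul(-7, Mul(f, 3)) = Mul(-7, Mul(3, f)) = Mul(-21, f))
Function('C')(A, d) = Add(102, A) (Function('C')(A, d) = Add(-3, Add(A, Mul(-1, Mul(-21, 5)))) = Add(-3, Add(A, Mul(-1, -105))) = Add(-3, Add(A, 105)) = Add(-3, Add(105, A)) = Add(102, A))
Add(Add(Function('X')(25), -17629), Function('C')(8, 61)) = Add(Add(-10, -17629), Add(102, 8)) = Add(-17639, 110) = -17529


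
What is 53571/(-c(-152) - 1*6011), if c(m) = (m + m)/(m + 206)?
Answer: -1446417/162145 ≈ -8.9205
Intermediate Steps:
c(m) = 2*m/(206 + m) (c(m) = (2*m)/(206 + m) = 2*m/(206 + m))
53571/(-c(-152) - 1*6011) = 53571/(-2*(-152)/(206 - 152) - 1*6011) = 53571/(-2*(-152)/54 - 6011) = 53571/(-1*(-152/27) - 6011) = 53571/(152/27 - 6011) = 53571/(-162145/27) = 53571*(-27/162145) = -1446417/162145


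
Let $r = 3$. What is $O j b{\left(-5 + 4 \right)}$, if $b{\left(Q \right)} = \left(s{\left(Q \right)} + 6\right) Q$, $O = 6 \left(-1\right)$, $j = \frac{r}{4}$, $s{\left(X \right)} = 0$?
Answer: $27$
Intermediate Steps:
$j = \frac{3}{4} \approx 0.75$
$O = -6$
$b{\left(Q \right)} = 6 Q$ ($b{\left(Q \right)} = \left(0 + 6\right) Q = 6 Q$)
$O j b{\left(-5 + 4 \right)} = \left(-6\right) \frac{3}{4} \cdot 6 \left(-5 + 4\right) = - \frac{9 \cdot 6 \left(-1\right)}{2} = \left(- \frac{9}{2}\right) \left(-6\right) = 27$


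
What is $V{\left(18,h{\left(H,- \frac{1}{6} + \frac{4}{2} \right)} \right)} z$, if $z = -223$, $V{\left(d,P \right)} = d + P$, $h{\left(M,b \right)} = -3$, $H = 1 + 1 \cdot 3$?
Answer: $-3345$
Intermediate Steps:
$H = 4$ ($H = 1 + 3 = 4$)
$V{\left(d,P \right)} = P + d$
$V{\left(18,h{\left(H,- \frac{1}{6} + \frac{4}{2} \right)} \right)} z = \left(-3 + 18\right) \left(-223\right) = 15 \left(-223\right) = -3345$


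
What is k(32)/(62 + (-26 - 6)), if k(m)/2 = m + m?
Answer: 64/15 ≈ 4.2667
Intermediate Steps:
k(m) = 4*m (k(m) = 2*(m + m) = 2*(2*m) = 4*m)
k(32)/(62 + (-26 - 6)) = (4*32)/(62 + (-26 - 6)) = 128/(62 - 32) = 128/30 = (1/30)*128 = 64/15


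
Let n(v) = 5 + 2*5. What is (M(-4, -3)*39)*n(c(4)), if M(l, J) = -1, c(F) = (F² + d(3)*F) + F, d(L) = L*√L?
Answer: -585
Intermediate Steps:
d(L) = L^(3/2)
c(F) = F + F² + 3*F*√3 (c(F) = (F² + 3^(3/2)*F) + F = (F² + (3*√3)*F) + F = (F² + 3*F*√3) + F = F + F² + 3*F*√3)
n(v) = 15 (n(v) = 5 + 10 = 15)
(M(-4, -3)*39)*n(c(4)) = -1*39*15 = -39*15 = -585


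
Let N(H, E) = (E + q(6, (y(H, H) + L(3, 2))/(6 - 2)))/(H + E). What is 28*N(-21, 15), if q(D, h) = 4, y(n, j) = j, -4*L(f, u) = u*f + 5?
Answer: -266/3 ≈ -88.667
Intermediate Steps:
L(f, u) = -5/4 - f*u/4 (L(f, u) = -(u*f + 5)/4 = -(f*u + 5)/4 = -(5 + f*u)/4 = -5/4 - f*u/4)
N(H, E) = (4 + E)/(E + H) (N(H, E) = (E + 4)/(H + E) = (4 + E)/(E + H))
28*N(-21, 15) = 28*((4 + 15)/(15 - 21)) = 28*(19/(-6)) = 28*(-⅙*19) = 28*(-19/6) = -266/3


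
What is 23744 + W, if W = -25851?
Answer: -2107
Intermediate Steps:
23744 + W = 23744 - 25851 = -2107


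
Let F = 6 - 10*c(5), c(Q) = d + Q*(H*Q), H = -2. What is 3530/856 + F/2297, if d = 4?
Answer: 4253653/983116 ≈ 4.3267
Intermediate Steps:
c(Q) = 4 - 2*Q² (c(Q) = 4 + Q*(-2*Q) = 4 - 2*Q²)
F = 466 (F = 6 - 10*(4 - 2*5²) = 6 - 10*(4 - 2*25) = 6 - 10*(4 - 50) = 6 - 10*(-46) = 6 + 460 = 466)
3530/856 + F/2297 = 3530/856 + 466/2297 = 3530*(1/856) + 466*(1/2297) = 1765/428 + 466/2297 = 4253653/983116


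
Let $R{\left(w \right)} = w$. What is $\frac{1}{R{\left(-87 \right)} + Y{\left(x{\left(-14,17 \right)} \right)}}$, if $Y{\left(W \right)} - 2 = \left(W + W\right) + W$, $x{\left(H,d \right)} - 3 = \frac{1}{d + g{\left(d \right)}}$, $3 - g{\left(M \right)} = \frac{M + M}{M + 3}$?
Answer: $- \frac{61}{4626} \approx -0.013186$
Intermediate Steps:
$g{\left(M \right)} = 3 - \frac{2 M}{3 + M}$ ($g{\left(M \right)} = 3 - \frac{M + M}{M + 3} = 3 - \frac{2 M}{3 + M}$)
$x{\left(H,d \right)} = 3 + \frac{1}{d + \frac{9 + d}{3 + d}}$
$Y{\left(W \right)} = 2 + 3 W$ ($Y{\left(W \right)} = 2 + \left(\left(W + W\right) + W\right) = 2 + \left(2 W + W\right) = 2 + 3 W$)
$\frac{1}{R{\left(-87 \right)} + Y{\left(x{\left(-14,17 \right)} \right)}} = \frac{1}{-87 + \left(2 + 3 \frac{30 + 3 \cdot 17^{2} + 13 \cdot 17}{9 + 17^{2} + 4 \cdot 17}\right)} = \frac{1}{-87 + \left(2 + 3 \frac{30 + 3 \cdot 289 + 221}{9 + 289 + 68}\right)} = \frac{1}{-87 + \left(2 + 3 \frac{30 + 867 + 221}{366}\right)} = \frac{1}{-87 + \left(2 + 3 \cdot \frac{1}{366} \cdot 1118\right)} = \frac{1}{-87 + \left(2 + 3 \cdot \frac{559}{183}\right)} = \frac{1}{-87 + \left(2 + \frac{559}{61}\right)} = \frac{1}{-87 + \frac{681}{61}} = \frac{1}{- \frac{4626}{61}} = - \frac{61}{4626}$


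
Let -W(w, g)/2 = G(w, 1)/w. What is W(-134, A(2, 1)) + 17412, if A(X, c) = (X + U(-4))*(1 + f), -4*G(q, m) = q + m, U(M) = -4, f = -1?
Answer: 4666549/268 ≈ 17413.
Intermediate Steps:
G(q, m) = -m/4 - q/4 (G(q, m) = -(q + m)/4 = -(m + q)/4 = -m/4 - q/4)
A(X, c) = 0 (A(X, c) = (X - 4)*(1 - 1) = (-4 + X)*0 = 0)
W(w, g) = -2*(-¼ - w/4)/w (W(w, g) = -2*(-¼*1 - w/4)/w = -2*(-¼ - w/4)/w)
W(-134, A(2, 1)) + 17412 = (½)*(1 - 134)/(-134) + 17412 = (½)*(-1/134)*(-133) + 17412 = 133/268 + 17412 = 4666549/268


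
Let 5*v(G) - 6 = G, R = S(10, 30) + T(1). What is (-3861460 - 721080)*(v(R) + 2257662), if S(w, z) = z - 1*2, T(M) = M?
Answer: -10345858499260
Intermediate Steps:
S(w, z) = -2 + z (S(w, z) = z - 2 = -2 + z)
R = 29 (R = (-2 + 30) + 1 = 28 + 1 = 29)
v(G) = 6/5 + G/5
(-3861460 - 721080)*(v(R) + 2257662) = (-3861460 - 721080)*((6/5 + (1/5)*29) + 2257662) = -4582540*((6/5 + 29/5) + 2257662) = -4582540*(7 + 2257662) = -4582540*2257669 = -10345858499260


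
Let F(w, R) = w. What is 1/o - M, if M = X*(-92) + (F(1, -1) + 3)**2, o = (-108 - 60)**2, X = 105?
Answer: 272192257/28224 ≈ 9644.0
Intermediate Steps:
o = 28224 (o = (-168)**2 = 28224)
M = -9644 (M = 105*(-92) + (1 + 3)**2 = -9660 + 4**2 = -9660 + 16 = -9644)
1/o - M = 1/28224 - 1*(-9644) = 1/28224 + 9644 = 272192257/28224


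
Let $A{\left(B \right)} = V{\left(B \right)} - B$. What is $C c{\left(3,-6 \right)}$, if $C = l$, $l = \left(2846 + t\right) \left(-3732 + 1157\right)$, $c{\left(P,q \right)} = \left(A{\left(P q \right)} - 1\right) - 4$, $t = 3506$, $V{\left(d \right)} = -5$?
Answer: $-130851200$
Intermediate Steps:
$A{\left(B \right)} = -5 - B$
$c{\left(P,q \right)} = -10 - P q$ ($c{\left(P,q \right)} = \left(\left(-5 - P q\right) - 1\right) - 4 = \left(-6 - P q\right) - 4 = -10 - P q$)
$l = -16356400$ ($l = \left(2846 + 3506\right) \left(-3732 + 1157\right) = 6352 \left(-2575\right) = -16356400$)
$C = -16356400$
$C c{\left(3,-6 \right)} = - 16356400 \left(-10 - 3 \left(-6\right)\right) = - 16356400 \left(-10 + 18\right) = \left(-16356400\right) 8 = -130851200$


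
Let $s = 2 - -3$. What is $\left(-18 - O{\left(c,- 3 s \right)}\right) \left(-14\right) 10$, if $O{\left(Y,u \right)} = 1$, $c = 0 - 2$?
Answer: $2660$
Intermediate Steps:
$s = 5$ ($s = 2 + 3 = 5$)
$c = -2$ ($c = 0 - 2 = -2$)
$\left(-18 - O{\left(c,- 3 s \right)}\right) \left(-14\right) 10 = \left(-18 - 1\right) \left(-14\right) 10 = \left(-19\right) \left(-14\right) 10 = 266 \cdot 10 = 2660$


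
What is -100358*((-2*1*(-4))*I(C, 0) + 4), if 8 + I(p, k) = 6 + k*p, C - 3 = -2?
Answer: 1204296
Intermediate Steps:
C = 1 (C = 3 - 2 = 1)
I(p, k) = -2 + k*p (I(p, k) = -8 + (6 + k*p) = -2 + k*p)
-100358*((-2*1*(-4))*I(C, 0) + 4) = -100358*((-2*1*(-4))*(-2 + 0*1) + 4) = -100358*((-2*(-4))*(-2 + 0) + 4) = -100358*(8*(-2) + 4) = -100358*(-16 + 4) = -100358*(-12) = 1204296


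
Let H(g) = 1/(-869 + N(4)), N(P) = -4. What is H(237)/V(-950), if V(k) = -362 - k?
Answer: -1/513324 ≈ -1.9481e-6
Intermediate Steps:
H(g) = -1/873 (H(g) = 1/(-869 - 4) = 1/(-873) = -1/873)
H(237)/V(-950) = -1/(873*(-362 - 1*(-950))) = -1/(873*(-362 + 950)) = -1/873/588 = -1/873*1/588 = -1/513324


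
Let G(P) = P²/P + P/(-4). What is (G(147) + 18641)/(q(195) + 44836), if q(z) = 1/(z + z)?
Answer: 14625975/34972082 ≈ 0.41822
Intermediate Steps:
G(P) = 3*P/4 (G(P) = P + P*(-¼) = P - P/4 = 3*P/4)
q(z) = 1/(2*z)
(G(147) + 18641)/(q(195) + 44836) = ((¾)*147 + 18641)/((½)/195 + 44836) = (441/4 + 18641)/((½)*(1/195) + 44836) = 75005/(4*(1/390 + 44836)) = 75005/(4*(17486041/390)) = (75005/4)*(390/17486041) = 14625975/34972082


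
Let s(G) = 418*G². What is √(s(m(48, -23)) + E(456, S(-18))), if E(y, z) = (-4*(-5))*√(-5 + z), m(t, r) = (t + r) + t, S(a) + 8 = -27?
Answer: √(2227522 + 40*I*√10) ≈ 1492.5 + 0.042*I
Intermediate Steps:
S(a) = -35 (S(a) = -8 - 27 = -35)
m(t, r) = r + 2*t (m(t, r) = (r + t) + t = r + 2*t)
E(y, z) = 20*√(-5 + z)
√(s(m(48, -23)) + E(456, S(-18))) = √(418*(-23 + 2*48)² + 20*√(-5 - 35)) = √(418*(-23 + 96)² + 20*√(-40)) = √(418*73² + 20*(2*I*√10)) = √(418*5329 + 40*I*√10) = √(2227522 + 40*I*√10)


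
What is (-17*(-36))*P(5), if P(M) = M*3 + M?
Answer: 12240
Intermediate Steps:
P(M) = 4*M (P(M) = 3*M + M = 4*M)
(-17*(-36))*P(5) = (-17*(-36))*(4*5) = 612*20 = 12240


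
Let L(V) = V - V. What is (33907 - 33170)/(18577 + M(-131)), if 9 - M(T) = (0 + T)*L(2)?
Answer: 737/18586 ≈ 0.039653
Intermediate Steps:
L(V) = 0
M(T) = 9 (M(T) = 9 - (0 + T)*0 = 9 - T*0 = 9 - 1*0 = 9 + 0 = 9)
(33907 - 33170)/(18577 + M(-131)) = (33907 - 33170)/(18577 + 9) = 737/18586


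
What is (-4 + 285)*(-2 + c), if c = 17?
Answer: 4215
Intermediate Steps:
(-4 + 285)*(-2 + c) = (-4 + 285)*(-2 + 17) = 281*15 = 4215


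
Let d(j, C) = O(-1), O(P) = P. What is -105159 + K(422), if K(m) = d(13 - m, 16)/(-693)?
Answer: -72875186/693 ≈ -1.0516e+5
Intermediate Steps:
d(j, C) = -1
K(m) = 1/693 (K(m) = -1/(-693) = -1*(-1/693) = 1/693)
-105159 + K(422) = -105159 + 1/693 = -72875186/693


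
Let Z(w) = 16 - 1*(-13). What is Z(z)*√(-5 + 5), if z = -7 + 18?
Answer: 0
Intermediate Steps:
z = 11
Z(w) = 29 (Z(w) = 16 + 13 = 29)
Z(z)*√(-5 + 5) = 29*√(-5 + 5) = 29*√0 = 29*0 = 0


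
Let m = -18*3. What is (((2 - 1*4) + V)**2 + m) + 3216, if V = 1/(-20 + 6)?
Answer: 620593/196 ≈ 3166.3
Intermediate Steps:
V = -1/14 (V = 1/(-14) = -1/14 ≈ -0.071429)
m = -54
(((2 - 1*4) + V)**2 + m) + 3216 = (((2 - 1*4) - 1/14)**2 - 54) + 3216 = (((2 - 4) - 1/14)**2 - 54) + 3216 = ((-2 - 1/14)**2 - 54) + 3216 = ((-29/14)**2 - 54) + 3216 = (841/196 - 54) + 3216 = -9743/196 + 3216 = 620593/196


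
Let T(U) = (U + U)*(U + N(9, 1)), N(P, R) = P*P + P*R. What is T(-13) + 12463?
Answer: 10461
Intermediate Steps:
N(P, R) = P² + P*R
T(U) = 2*U*(90 + U) (T(U) = (U + U)*(U + 9*(9 + 1)) = (2*U)*(U + 9*10) = (2*U)*(U + 90) = (2*U)*(90 + U) = 2*U*(90 + U))
T(-13) + 12463 = 2*(-13)*(90 - 13) + 12463 = 2*(-13)*77 + 12463 = -2002 + 12463 = 10461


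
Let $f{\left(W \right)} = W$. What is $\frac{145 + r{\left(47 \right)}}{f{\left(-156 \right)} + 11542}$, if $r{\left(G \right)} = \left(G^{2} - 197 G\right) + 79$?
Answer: $- \frac{3413}{5693} \approx -0.59951$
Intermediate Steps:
$r{\left(G \right)} = 79 + G^{2} - 197 G$
$\frac{145 + r{\left(47 \right)}}{f{\left(-156 \right)} + 11542} = \frac{145 + \left(79 + 47^{2} - 9259\right)}{-156 + 11542} = \frac{145 + \left(79 + 2209 - 9259\right)}{11386} = \left(145 - 6971\right) \frac{1}{11386} = \left(-6826\right) \frac{1}{11386} = - \frac{3413}{5693}$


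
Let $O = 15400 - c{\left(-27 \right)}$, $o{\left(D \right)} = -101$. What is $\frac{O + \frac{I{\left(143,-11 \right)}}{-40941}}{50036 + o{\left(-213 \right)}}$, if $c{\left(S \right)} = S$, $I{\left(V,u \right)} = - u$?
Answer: $\frac{631596796}{2044388835} \approx 0.30894$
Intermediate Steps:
$O = 15427$ ($O = 15400 - -27 = 15400 + 27 = 15427$)
$\frac{O + \frac{I{\left(143,-11 \right)}}{-40941}}{50036 + o{\left(-213 \right)}} = \frac{15427 + \frac{\left(-1\right) \left(-11\right)}{-40941}}{50036 - 101} = \frac{15427 + 11 \left(- \frac{1}{40941}\right)}{49935} = \left(15427 - \frac{11}{40941}\right) \frac{1}{49935} = \frac{631596796}{40941} \cdot \frac{1}{49935} = \frac{631596796}{2044388835}$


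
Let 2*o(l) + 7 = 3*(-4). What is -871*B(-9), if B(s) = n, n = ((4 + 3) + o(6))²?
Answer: -21775/4 ≈ -5443.8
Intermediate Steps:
o(l) = -19/2 (o(l) = -7/2 + (3*(-4))/2 = -7/2 + (½)*(-12) = -7/2 - 6 = -19/2)
n = 25/4 (n = ((4 + 3) - 19/2)² = (7 - 19/2)² = (-5/2)² = 25/4 ≈ 6.2500)
B(s) = 25/4
-871*B(-9) = -871*25/4 = -21775/4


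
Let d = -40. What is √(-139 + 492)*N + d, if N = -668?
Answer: -40 - 668*√353 ≈ -12591.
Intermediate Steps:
√(-139 + 492)*N + d = √(-139 + 492)*(-668) - 40 = √353*(-668) - 40 = -668*√353 - 40 = -40 - 668*√353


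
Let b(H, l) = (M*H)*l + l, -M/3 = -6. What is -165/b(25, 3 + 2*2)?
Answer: -15/287 ≈ -0.052265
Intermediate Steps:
M = 18 (M = -3*(-6) = 18)
b(H, l) = l + 18*H*l (b(H, l) = (18*H)*l + l = 18*H*l + l = l + 18*H*l)
-165/b(25, 3 + 2*2) = -165*1/((1 + 18*25)*(3 + 2*2)) = -165*1/((1 + 450)*(3 + 4)) = -165/(7*451) = -165/3157 = -165*1/3157 = -15/287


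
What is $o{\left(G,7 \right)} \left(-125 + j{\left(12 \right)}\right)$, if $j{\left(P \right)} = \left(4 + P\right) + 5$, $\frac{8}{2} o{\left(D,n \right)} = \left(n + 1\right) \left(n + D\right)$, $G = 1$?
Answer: $-1664$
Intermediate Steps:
$o{\left(D,n \right)} = \frac{\left(1 + n\right) \left(D + n\right)}{4}$ ($o{\left(D,n \right)} = \frac{\left(n + 1\right) \left(n + D\right)}{4} = \frac{\left(1 + n\right) \left(D + n\right)}{4}$)
$j{\left(P \right)} = 9 + P$
$o{\left(G,7 \right)} \left(-125 + j{\left(12 \right)}\right) = \left(\frac{1}{4} \cdot 1 + \frac{1}{4} \cdot 7 + \frac{7^{2}}{4} + \frac{1}{4} \cdot 1 \cdot 7\right) \left(-125 + \left(9 + 12\right)\right) = \left(\frac{1}{4} + \frac{7}{4} + \frac{1}{4} \cdot 49 + \frac{7}{4}\right) \left(-125 + 21\right) = \left(\frac{1}{4} + \frac{7}{4} + \frac{49}{4} + \frac{7}{4}\right) \left(-104\right) = 16 \left(-104\right) = -1664$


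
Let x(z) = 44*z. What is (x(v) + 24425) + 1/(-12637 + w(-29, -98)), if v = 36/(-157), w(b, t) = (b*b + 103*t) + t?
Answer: 84283104151/3452116 ≈ 24415.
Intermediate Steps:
w(b, t) = b**2 + 104*t (w(b, t) = (b**2 + 103*t) + t = b**2 + 104*t)
v = -36/157 (v = 36*(-1/157) = -36/157 ≈ -0.22930)
(x(v) + 24425) + 1/(-12637 + w(-29, -98)) = (44*(-36/157) + 24425) + 1/(-12637 + ((-29)**2 + 104*(-98))) = (-1584/157 + 24425) + 1/(-12637 + (841 - 10192)) = 3833141/157 + 1/(-12637 - 9351) = 3833141/157 + 1/(-21988) = 3833141/157 - 1/21988 = 84283104151/3452116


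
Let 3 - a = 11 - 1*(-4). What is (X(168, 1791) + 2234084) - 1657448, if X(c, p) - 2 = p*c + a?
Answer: 877514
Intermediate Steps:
a = -12 (a = 3 - (11 - 1*(-4)) = 3 - (11 + 4) = 3 - 1*15 = 3 - 15 = -12)
X(c, p) = -10 + c*p (X(c, p) = 2 + (p*c - 12) = 2 + (c*p - 12) = 2 + (-12 + c*p) = -10 + c*p)
(X(168, 1791) + 2234084) - 1657448 = ((-10 + 168*1791) + 2234084) - 1657448 = ((-10 + 300888) + 2234084) - 1657448 = (300878 + 2234084) - 1657448 = 2534962 - 1657448 = 877514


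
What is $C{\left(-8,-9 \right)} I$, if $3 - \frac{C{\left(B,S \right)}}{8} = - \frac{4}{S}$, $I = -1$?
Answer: $- \frac{184}{9} \approx -20.444$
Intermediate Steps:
$C{\left(B,S \right)} = 24 + \frac{32}{S}$ ($C{\left(B,S \right)} = 24 - 8 \left(- \frac{4}{S}\right) = 24 + \frac{32}{S}$)
$C{\left(-8,-9 \right)} I = \left(24 + \frac{32}{-9}\right) \left(-1\right) = \left(24 + 32 \left(- \frac{1}{9}\right)\right) \left(-1\right) = \left(24 - \frac{32}{9}\right) \left(-1\right) = \frac{184}{9} \left(-1\right) = - \frac{184}{9}$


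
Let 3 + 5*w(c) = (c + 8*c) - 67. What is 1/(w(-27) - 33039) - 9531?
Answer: -1577456753/165508 ≈ -9531.0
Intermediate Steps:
w(c) = -14 + 9*c/5 (w(c) = -3/5 + ((c + 8*c) - 67)/5 = -3/5 + (9*c - 67)/5 = -3/5 + (-67 + 9*c)/5 = -3/5 + (-67/5 + 9*c/5) = -14 + 9*c/5)
1/(w(-27) - 33039) - 9531 = 1/((-14 + (9/5)*(-27)) - 33039) - 9531 = 1/((-14 - 243/5) - 33039) - 9531 = 1/(-313/5 - 33039) - 9531 = 1/(-165508/5) - 9531 = -5/165508 - 9531 = -1577456753/165508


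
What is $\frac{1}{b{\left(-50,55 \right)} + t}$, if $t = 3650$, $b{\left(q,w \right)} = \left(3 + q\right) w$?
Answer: $\frac{1}{1065} \approx 0.00093897$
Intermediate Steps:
$b{\left(q,w \right)} = w \left(3 + q\right)$
$\frac{1}{b{\left(-50,55 \right)} + t} = \frac{1}{55 \left(3 - 50\right) + 3650} = \frac{1}{55 \left(-47\right) + 3650} = \frac{1}{-2585 + 3650} = \frac{1}{1065}$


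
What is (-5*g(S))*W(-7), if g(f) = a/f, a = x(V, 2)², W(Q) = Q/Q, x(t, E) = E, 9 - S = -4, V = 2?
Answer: -20/13 ≈ -1.5385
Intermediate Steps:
S = 13 (S = 9 - 1*(-4) = 9 + 4 = 13)
W(Q) = 1
a = 4 (a = 2² = 4)
g(f) = 4/f
(-5*g(S))*W(-7) = -20/13*1 = -20/13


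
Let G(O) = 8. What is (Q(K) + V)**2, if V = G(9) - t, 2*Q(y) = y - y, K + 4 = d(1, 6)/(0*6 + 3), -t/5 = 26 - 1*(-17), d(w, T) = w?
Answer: 49729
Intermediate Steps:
t = -215 (t = -5*(26 - 1*(-17)) = -5*(26 + 17) = -5*43 = -215)
K = -11/3 (K = -4 + 1/(0*6 + 3) = -4 + 1/(0 + 3) = -4 + 1/3 = -11/3 ≈ -3.6667)
Q(y) = 0 (Q(y) = (y - y)/2 = (1/2)*0 = 0)
V = 223 (V = 8 - 1*(-215) = 8 + 215 = 223)
(Q(K) + V)**2 = (0 + 223)**2 = 223**2 = 49729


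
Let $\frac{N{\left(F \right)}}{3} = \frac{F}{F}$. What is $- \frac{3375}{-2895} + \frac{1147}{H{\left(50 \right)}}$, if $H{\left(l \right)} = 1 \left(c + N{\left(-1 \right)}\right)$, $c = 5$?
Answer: $\frac{223171}{1544} \approx 144.54$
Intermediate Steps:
$N{\left(F \right)} = 3$ ($N{\left(F \right)} = 3 \frac{F}{F} = 3 \cdot 1 = 3$)
$H{\left(l \right)} = 8$ ($H{\left(l \right)} = 1 \left(5 + 3\right) = 1 \cdot 8 = 8$)
$- \frac{3375}{-2895} + \frac{1147}{H{\left(50 \right)}} = - \frac{3375}{-2895} + \frac{1147}{8} = \left(-3375\right) \left(- \frac{1}{2895}\right) + 1147 \cdot \frac{1}{8} = \frac{225}{193} + \frac{1147}{8} = \frac{223171}{1544}$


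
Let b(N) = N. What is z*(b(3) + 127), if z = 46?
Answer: 5980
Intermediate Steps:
z*(b(3) + 127) = 46*(3 + 127) = 46*130 = 5980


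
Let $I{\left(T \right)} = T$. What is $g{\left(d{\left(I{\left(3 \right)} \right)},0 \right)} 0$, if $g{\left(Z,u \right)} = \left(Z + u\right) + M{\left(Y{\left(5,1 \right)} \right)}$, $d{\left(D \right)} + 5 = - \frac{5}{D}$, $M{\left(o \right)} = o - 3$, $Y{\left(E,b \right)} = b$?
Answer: $0$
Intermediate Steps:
$M{\left(o \right)} = -3 + o$
$d{\left(D \right)} = -5 - \frac{5}{D}$
$g{\left(Z,u \right)} = -2 + Z + u$ ($g{\left(Z,u \right)} = \left(Z + u\right) + \left(-3 + 1\right) = \left(Z + u\right) - 2 = -2 + Z + u$)
$g{\left(d{\left(I{\left(3 \right)} \right)},0 \right)} 0 = \left(-2 - \left(5 + \frac{5}{3}\right) + 0\right) 0 = \left(-2 - \frac{20}{3} + 0\right) 0 = \left(- \frac{26}{3}\right) 0 = 0$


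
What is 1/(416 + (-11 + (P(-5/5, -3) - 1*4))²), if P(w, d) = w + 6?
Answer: 1/516 ≈ 0.0019380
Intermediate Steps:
P(w, d) = 6 + w
1/(416 + (-11 + (P(-5/5, -3) - 1*4))²) = 1/(416 + (-11 + ((6 - 5/5) - 1*4))²) = 1/(416 + (-11 + ((6 - 5*⅕) - 4))²) = 1/(416 + (-11 + ((6 - 1) - 4))²) = 1/(416 + (-11 + (5 - 4))²) = 1/(416 + (-11 + 1)²) = 1/(416 + (-10)²) = 1/(416 + 100) = 1/516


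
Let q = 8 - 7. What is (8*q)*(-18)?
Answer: -144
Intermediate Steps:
q = 1
(8*q)*(-18) = (8*1)*(-18) = 8*(-18) = -144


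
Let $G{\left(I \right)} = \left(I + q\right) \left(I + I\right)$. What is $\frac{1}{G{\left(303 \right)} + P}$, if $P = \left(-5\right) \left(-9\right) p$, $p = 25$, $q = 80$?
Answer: $\frac{1}{233223} \approx 4.2877 \cdot 10^{-6}$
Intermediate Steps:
$P = 1125$ ($P = \left(-5\right) \left(-9\right) 25 = 45 \cdot 25 = 1125$)
$G{\left(I \right)} = 2 I \left(80 + I\right)$ ($G{\left(I \right)} = \left(I + 80\right) \left(I + I\right) = \left(80 + I\right) 2 I = 2 I \left(80 + I\right)$)
$\frac{1}{G{\left(303 \right)} + P} = \frac{1}{2 \cdot 303 \left(80 + 303\right) + 1125} = \frac{1}{2 \cdot 303 \cdot 383 + 1125} = \frac{1}{232098 + 1125} = \frac{1}{233223}$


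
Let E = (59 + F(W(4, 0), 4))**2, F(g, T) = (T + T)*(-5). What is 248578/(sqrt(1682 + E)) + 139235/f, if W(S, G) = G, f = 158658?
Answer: 139235/158658 + 248578*sqrt(227)/681 ≈ 5500.4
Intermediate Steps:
F(g, T) = -10*T (F(g, T) = (2*T)*(-5) = -10*T)
E = 361 (E = (59 - 10*4)**2 = (59 - 40)**2 = 19**2 = 361)
248578/(sqrt(1682 + E)) + 139235/f = 248578/(sqrt(1682 + 361)) + 139235/158658 = 248578/(sqrt(2043)) + 139235*(1/158658) = 248578/((3*sqrt(227))) + 139235/158658 = 248578*(sqrt(227)/681) + 139235/158658 = 248578*sqrt(227)/681 + 139235/158658 = 139235/158658 + 248578*sqrt(227)/681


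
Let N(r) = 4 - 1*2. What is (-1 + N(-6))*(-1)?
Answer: -1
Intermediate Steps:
N(r) = 2 (N(r) = 4 - 2 = 2)
(-1 + N(-6))*(-1) = (-1 + 2)*(-1) = 1*(-1) = -1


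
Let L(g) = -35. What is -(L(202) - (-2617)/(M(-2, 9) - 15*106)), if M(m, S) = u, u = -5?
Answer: 58442/1595 ≈ 36.641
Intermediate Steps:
M(m, S) = -5
-(L(202) - (-2617)/(M(-2, 9) - 15*106)) = -(-35 - (-2617)/(-5 - 15*106)) = -(-35 - (-2617)/(-5 - 1590)) = -(-35 - (-2617)/(-1595)) = -(-35 - (-2617)*(-1)/1595) = -(-35 - 1*2617/1595) = -(-35 - 2617/1595) = -1*(-58442/1595) = 58442/1595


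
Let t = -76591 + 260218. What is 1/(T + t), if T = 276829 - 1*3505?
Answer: 1/456951 ≈ 2.1884e-6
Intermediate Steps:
T = 273324 (T = 276829 - 3505 = 273324)
t = 183627
1/(T + t) = 1/(273324 + 183627) = 1/456951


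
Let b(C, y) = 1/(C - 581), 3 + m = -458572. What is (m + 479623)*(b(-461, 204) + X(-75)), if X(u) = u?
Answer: -822461124/521 ≈ -1.5786e+6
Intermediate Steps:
m = -458575 (m = -3 - 458572 = -458575)
b(C, y) = 1/(-581 + C)
(m + 479623)*(b(-461, 204) + X(-75)) = (-458575 + 479623)*(1/(-581 - 461) - 75) = 21048*(1/(-1042) - 75) = 21048*(-1/1042 - 75) = 21048*(-78151/1042) = -822461124/521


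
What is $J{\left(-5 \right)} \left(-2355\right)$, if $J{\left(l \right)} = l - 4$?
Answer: $21195$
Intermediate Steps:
$J{\left(l \right)} = -4 + l$ ($J{\left(l \right)} = l - 4 = -4 + l$)
$J{\left(-5 \right)} \left(-2355\right) = \left(-4 - 5\right) \left(-2355\right) = \left(-9\right) \left(-2355\right) = 21195$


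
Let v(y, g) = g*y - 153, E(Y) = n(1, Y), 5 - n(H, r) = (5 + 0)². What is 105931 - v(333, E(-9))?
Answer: 112744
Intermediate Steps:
n(H, r) = -20 (n(H, r) = 5 - (5 + 0)² = 5 - 1*5² = 5 - 1*25 = 5 - 25 = -20)
E(Y) = -20
v(y, g) = -153 + g*y
105931 - v(333, E(-9)) = 105931 - (-153 - 20*333) = 105931 - (-153 - 6660) = 105931 - 1*(-6813) = 105931 + 6813 = 112744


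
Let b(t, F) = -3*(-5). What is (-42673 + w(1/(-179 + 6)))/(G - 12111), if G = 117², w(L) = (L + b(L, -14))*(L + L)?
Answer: -1277165405/47227962 ≈ -27.043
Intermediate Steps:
b(t, F) = 15
w(L) = 2*L*(15 + L) (w(L) = (L + 15)*(L + L) = (15 + L)*(2*L) = 2*L*(15 + L))
G = 13689
(-42673 + w(1/(-179 + 6)))/(G - 12111) = (-42673 + 2*(15 + 1/(-179 + 6))/(-179 + 6))/(13689 - 12111) = (-42673 + 2*(15 + 1/(-173))/(-173))/1578 = (-42673 + 2*(-1/173)*(15 - 1/173))*(1/1578) = (-42673 + 2*(-1/173)*(2594/173))*(1/1578) = (-42673 - 5188/29929)*(1/1578) = -1277165405/29929*1/1578 = -1277165405/47227962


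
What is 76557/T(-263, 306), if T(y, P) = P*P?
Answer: 25519/31212 ≈ 0.81760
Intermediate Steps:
T(y, P) = P**2
76557/T(-263, 306) = 76557/(306**2) = 76557/93636 = 76557*(1/93636) = 25519/31212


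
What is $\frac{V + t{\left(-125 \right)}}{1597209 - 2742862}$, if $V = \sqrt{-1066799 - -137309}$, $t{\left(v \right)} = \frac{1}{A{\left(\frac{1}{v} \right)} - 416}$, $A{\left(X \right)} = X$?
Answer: $\frac{125}{59575101653} - \frac{i \sqrt{929490}}{1145653} \approx 2.0982 \cdot 10^{-9} - 0.00084153 i$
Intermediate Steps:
$t{\left(v \right)} = \frac{1}{-416 + \frac{1}{v}}$ ($t{\left(v \right)} = \frac{1}{\frac{1}{v} - 416} = \frac{1}{-416 + \frac{1}{v}}$)
$V = i \sqrt{929490}$ ($V = \sqrt{-1066799 + \left(-578448 + 715757\right)} = \sqrt{-1066799 + 137309} = \sqrt{-929490} = i \sqrt{929490} \approx 964.1 i$)
$\frac{V + t{\left(-125 \right)}}{1597209 - 2742862} = \frac{i \sqrt{929490} - - \frac{125}{-1 + 416 \left(-125\right)}}{1597209 - 2742862} = \frac{i \sqrt{929490} - - \frac{125}{-1 - 52000}}{-1145653} = \left(i \sqrt{929490} - - \frac{125}{-52001}\right) \left(- \frac{1}{1145653}\right) = \left(i \sqrt{929490} - \left(-125\right) \left(- \frac{1}{52001}\right)\right) \left(- \frac{1}{1145653}\right) = \left(i \sqrt{929490} - \frac{125}{52001}\right) \left(- \frac{1}{1145653}\right) = \left(- \frac{125}{52001} + i \sqrt{929490}\right) \left(- \frac{1}{1145653}\right) = \frac{125}{59575101653} - \frac{i \sqrt{929490}}{1145653}$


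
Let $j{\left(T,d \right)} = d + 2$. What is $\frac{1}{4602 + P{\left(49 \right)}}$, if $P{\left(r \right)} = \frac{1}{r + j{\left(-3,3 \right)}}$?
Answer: $\frac{54}{248509} \approx 0.0002173$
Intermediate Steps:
$j{\left(T,d \right)} = 2 + d$
$P{\left(r \right)} = \frac{1}{5 + r}$ ($P{\left(r \right)} = \frac{1}{r + \left(2 + 3\right)} = \frac{1}{r + 5} = \frac{1}{5 + r}$)
$\frac{1}{4602 + P{\left(49 \right)}} = \frac{1}{4602 + \frac{1}{5 + 49}} = \frac{1}{4602 + \frac{1}{54}} = \frac{1}{\frac{248509}{54}} = \frac{54}{248509}$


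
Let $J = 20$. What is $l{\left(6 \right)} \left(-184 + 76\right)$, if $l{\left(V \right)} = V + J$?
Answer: $-2808$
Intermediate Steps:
$l{\left(V \right)} = 20 + V$ ($l{\left(V \right)} = V + 20 = 20 + V$)
$l{\left(6 \right)} \left(-184 + 76\right) = \left(20 + 6\right) \left(-184 + 76\right) = 26 \left(-108\right) = -2808$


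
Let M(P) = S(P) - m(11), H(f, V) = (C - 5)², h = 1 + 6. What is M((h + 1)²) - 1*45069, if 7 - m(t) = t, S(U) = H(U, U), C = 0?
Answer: -45040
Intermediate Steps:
h = 7
H(f, V) = 25 (H(f, V) = (0 - 5)² = (-5)² = 25)
S(U) = 25
m(t) = 7 - t
M(P) = 29 (M(P) = 25 - (7 - 1*11) = 25 - (7 - 11) = 25 - 1*(-4) = 25 + 4 = 29)
M((h + 1)²) - 1*45069 = 29 - 1*45069 = 29 - 45069 = -45040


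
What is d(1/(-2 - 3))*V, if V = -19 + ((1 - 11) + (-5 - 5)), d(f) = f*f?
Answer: -39/25 ≈ -1.5600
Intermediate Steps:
d(f) = f**2
V = -39 (V = -19 + (-10 - 10) = -19 - 20 = -39)
d(1/(-2 - 3))*V = (1/(-2 - 3))**2*(-39) = (1/(-5))**2*(-39) = (-1/5)**2*(-39) = (1/25)*(-39) = -39/25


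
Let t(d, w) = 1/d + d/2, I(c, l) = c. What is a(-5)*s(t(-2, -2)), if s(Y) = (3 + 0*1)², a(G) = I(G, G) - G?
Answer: 0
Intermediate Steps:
t(d, w) = 1/d + d/2 (t(d, w) = 1/d + d*(½) = 1/d + d/2)
a(G) = 0 (a(G) = G - G = 0)
s(Y) = 9 (s(Y) = (3 + 0)² = 3² = 9)
a(-5)*s(t(-2, -2)) = 0*9 = 0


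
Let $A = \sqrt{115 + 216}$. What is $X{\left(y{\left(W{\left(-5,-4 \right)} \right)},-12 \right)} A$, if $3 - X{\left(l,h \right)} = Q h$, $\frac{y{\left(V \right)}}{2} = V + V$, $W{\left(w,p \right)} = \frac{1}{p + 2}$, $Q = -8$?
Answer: $- 93 \sqrt{331} \approx -1692.0$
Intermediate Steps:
$W{\left(w,p \right)} = \frac{1}{2 + p}$
$y{\left(V \right)} = 4 V$ ($y{\left(V \right)} = 2 \left(V + V\right) = 2 \cdot 2 V = 4 V$)
$X{\left(l,h \right)} = 3 + 8 h$ ($X{\left(l,h \right)} = 3 - - 8 h = 3 + 8 h$)
$A = \sqrt{331} \approx 18.193$
$X{\left(y{\left(W{\left(-5,-4 \right)} \right)},-12 \right)} A = \left(3 + 8 \left(-12\right)\right) \sqrt{331} = \left(3 - 96\right) \sqrt{331} = - 93 \sqrt{331}$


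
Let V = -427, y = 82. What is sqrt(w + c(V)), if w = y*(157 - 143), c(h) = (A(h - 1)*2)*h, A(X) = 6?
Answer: 2*I*sqrt(994) ≈ 63.056*I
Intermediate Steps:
c(h) = 12*h (c(h) = (6*2)*h = 12*h)
w = 1148 (w = 82*(157 - 143) = 82*14 = 1148)
sqrt(w + c(V)) = sqrt(1148 + 12*(-427)) = sqrt(1148 - 5124) = sqrt(-3976) = 2*I*sqrt(994)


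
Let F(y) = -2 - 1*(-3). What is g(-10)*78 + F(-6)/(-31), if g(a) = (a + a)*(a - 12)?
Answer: 1063919/31 ≈ 34320.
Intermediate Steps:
F(y) = 1 (F(y) = -2 + 3 = 1)
g(a) = 2*a*(-12 + a) (g(a) = (2*a)*(-12 + a) = 2*a*(-12 + a))
g(-10)*78 + F(-6)/(-31) = (2*(-10)*(-12 - 10))*78 + 1/(-31) = (2*(-10)*(-22))*78 + 1*(-1/31) = 440*78 - 1/31 = 34320 - 1/31 = 1063919/31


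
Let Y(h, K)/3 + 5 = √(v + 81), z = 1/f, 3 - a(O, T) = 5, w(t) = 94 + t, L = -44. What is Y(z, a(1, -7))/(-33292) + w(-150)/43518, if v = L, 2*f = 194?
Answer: -605791/724400628 - 3*√37/33292 ≈ -0.0013844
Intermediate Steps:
f = 97 (f = (½)*194 = 97)
v = -44
a(O, T) = -2 (a(O, T) = 3 - 1*5 = 3 - 5 = -2)
z = 1/97 ≈ 0.010309
Y(h, K) = -15 + 3*√37 (Y(h, K) = -15 + 3*√(-44 + 81) = -15 + 3*√37)
Y(z, a(1, -7))/(-33292) + w(-150)/43518 = (-15 + 3*√37)/(-33292) + (94 - 150)/43518 = (-15 + 3*√37)*(-1/33292) - 56*1/43518 = (15/33292 - 3*√37/33292) - 28/21759 = -605791/724400628 - 3*√37/33292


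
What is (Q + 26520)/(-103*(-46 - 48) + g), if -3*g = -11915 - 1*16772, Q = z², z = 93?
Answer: 105507/57733 ≈ 1.8275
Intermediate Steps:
Q = 8649 (Q = 93² = 8649)
g = 28687/3 (g = -(-11915 - 1*16772)/3 = -(-11915 - 16772)/3 = -⅓*(-28687) = 28687/3 ≈ 9562.3)
(Q + 26520)/(-103*(-46 - 48) + g) = (8649 + 26520)/(-103*(-46 - 48) + 28687/3) = 35169/(-103*(-94) + 28687/3) = 35169/(9682 + 28687/3) = 35169/(57733/3) = 35169*(3/57733) = 105507/57733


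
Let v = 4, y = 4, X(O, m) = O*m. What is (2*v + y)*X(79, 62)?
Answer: 58776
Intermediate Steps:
(2*v + y)*X(79, 62) = (2*4 + 4)*(79*62) = (8 + 4)*4898 = 12*4898 = 58776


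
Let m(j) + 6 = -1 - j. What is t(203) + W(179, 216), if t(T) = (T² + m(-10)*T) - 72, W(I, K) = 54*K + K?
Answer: 53626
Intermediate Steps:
m(j) = -7 - j (m(j) = -6 + (-1 - j) = -7 - j)
W(I, K) = 55*K
t(T) = -72 + T² + 3*T (t(T) = (T² + (-7 - 1*(-10))*T) - 72 = (T² + (-7 + 10)*T) - 72 = (T² + 3*T) - 72 = -72 + T² + 3*T)
t(203) + W(179, 216) = (-72 + 203² + 3*203) + 55*216 = (-72 + 41209 + 609) + 11880 = 41746 + 11880 = 53626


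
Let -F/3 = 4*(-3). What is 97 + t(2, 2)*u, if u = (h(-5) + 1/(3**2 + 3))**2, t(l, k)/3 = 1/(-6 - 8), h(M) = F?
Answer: -122305/672 ≈ -182.00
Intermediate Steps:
F = 36 (F = -12*(-3) = -3*(-12) = 36)
h(M) = 36
t(l, k) = -3/14 (t(l, k) = 3/(-6 - 8) = 3/(-14) = 3*(-1/14) = -3/14)
u = 187489/144 (u = (36 + 1/(3**2 + 3))**2 = (36 + 1/(9 + 3))**2 = (36 + 1/12)**2 = (433/12)**2 = 187489/144 ≈ 1302.0)
97 + t(2, 2)*u = 97 - 3/14*187489/144 = 97 - 187489/672 = -122305/672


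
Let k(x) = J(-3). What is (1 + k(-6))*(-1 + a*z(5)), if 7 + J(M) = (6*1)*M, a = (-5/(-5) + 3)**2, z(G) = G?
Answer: -1896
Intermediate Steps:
a = 16 (a = (-5*(-1/5) + 3)**2 = (1 + 3)**2 = 4**2 = 16)
J(M) = -7 + 6*M (J(M) = -7 + (6*1)*M = -7 + 6*M)
k(x) = -25 (k(x) = -7 + 6*(-3) = -7 - 18 = -25)
(1 + k(-6))*(-1 + a*z(5)) = (1 - 25)*(-1 + 16*5) = -24*(-1 + 80) = -24*79 = -1896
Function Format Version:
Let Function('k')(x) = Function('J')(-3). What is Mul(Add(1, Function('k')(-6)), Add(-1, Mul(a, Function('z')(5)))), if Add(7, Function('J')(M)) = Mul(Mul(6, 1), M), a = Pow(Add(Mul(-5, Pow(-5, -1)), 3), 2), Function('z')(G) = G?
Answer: -1896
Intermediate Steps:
a = 16 (a = Pow(Add(Mul(-5, Rational(-1, 5)), 3), 2) = Pow(Add(1, 3), 2) = Pow(4, 2) = 16)
Function('J')(M) = Add(-7, Mul(6, M)) (Function('J')(M) = Add(-7, Mul(Mul(6, 1), M)) = Add(-7, Mul(6, M)))
Function('k')(x) = -25 (Function('k')(x) = Add(-7, Mul(6, -3)) = Add(-7, -18) = -25)
Mul(Add(1, Function('k')(-6)), Add(-1, Mul(a, Function('z')(5)))) = Mul(Add(1, -25), Add(-1, Mul(16, 5))) = Mul(-24, Add(-1, 80)) = Mul(-24, 79) = -1896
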